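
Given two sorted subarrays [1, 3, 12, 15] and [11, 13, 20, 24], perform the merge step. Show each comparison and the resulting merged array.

Merging process:

Compare 1 vs 11: take 1 from left. Merged: [1]
Compare 3 vs 11: take 3 from left. Merged: [1, 3]
Compare 12 vs 11: take 11 from right. Merged: [1, 3, 11]
Compare 12 vs 13: take 12 from left. Merged: [1, 3, 11, 12]
Compare 15 vs 13: take 13 from right. Merged: [1, 3, 11, 12, 13]
Compare 15 vs 20: take 15 from left. Merged: [1, 3, 11, 12, 13, 15]
Append remaining from right: [20, 24]. Merged: [1, 3, 11, 12, 13, 15, 20, 24]

Final merged array: [1, 3, 11, 12, 13, 15, 20, 24]
Total comparisons: 6

The merged array is [1, 3, 11, 12, 13, 15, 20, 24], requiring 6 comparisons. The merge step runs in O(n) time where n is the total number of elements.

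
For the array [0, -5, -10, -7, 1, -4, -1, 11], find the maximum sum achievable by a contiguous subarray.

Using Kadane's algorithm on [0, -5, -10, -7, 1, -4, -1, 11]:

Scanning through the array:
Position 1 (value -5): max_ending_here = -5, max_so_far = 0
Position 2 (value -10): max_ending_here = -10, max_so_far = 0
Position 3 (value -7): max_ending_here = -7, max_so_far = 0
Position 4 (value 1): max_ending_here = 1, max_so_far = 1
Position 5 (value -4): max_ending_here = -3, max_so_far = 1
Position 6 (value -1): max_ending_here = -1, max_so_far = 1
Position 7 (value 11): max_ending_here = 11, max_so_far = 11

Maximum subarray: [11]
Maximum sum: 11

The maximum subarray is [11] with sum 11. This subarray runs from index 7 to index 7.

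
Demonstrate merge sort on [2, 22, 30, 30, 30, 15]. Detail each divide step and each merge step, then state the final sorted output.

Merge sort trace:

Split: [2, 22, 30, 30, 30, 15] -> [2, 22, 30] and [30, 30, 15]
  Split: [2, 22, 30] -> [2] and [22, 30]
    Split: [22, 30] -> [22] and [30]
    Merge: [22] + [30] -> [22, 30]
  Merge: [2] + [22, 30] -> [2, 22, 30]
  Split: [30, 30, 15] -> [30] and [30, 15]
    Split: [30, 15] -> [30] and [15]
    Merge: [30] + [15] -> [15, 30]
  Merge: [30] + [15, 30] -> [15, 30, 30]
Merge: [2, 22, 30] + [15, 30, 30] -> [2, 15, 22, 30, 30, 30]

Final sorted array: [2, 15, 22, 30, 30, 30]

The merge sort proceeds by recursively splitting the array and merging sorted halves.
After all merges, the sorted array is [2, 15, 22, 30, 30, 30].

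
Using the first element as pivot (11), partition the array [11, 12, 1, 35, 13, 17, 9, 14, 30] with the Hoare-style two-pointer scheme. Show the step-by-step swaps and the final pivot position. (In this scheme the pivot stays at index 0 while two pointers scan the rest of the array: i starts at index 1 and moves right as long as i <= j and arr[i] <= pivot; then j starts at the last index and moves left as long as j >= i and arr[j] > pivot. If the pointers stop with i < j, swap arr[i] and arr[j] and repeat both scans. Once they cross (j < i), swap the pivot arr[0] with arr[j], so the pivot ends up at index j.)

Hoare-style two-pointer partition with pivot = 11:

Initial array: [11, 12, 1, 35, 13, 17, 9, 14, 30]

Pointers start at i = 1, j = 8.
i stops at index 1 (arr[1]=12 > 11), j stops at index 6 (arr[6]=9 <= 11): swap arr[1] and arr[6], array becomes [11, 9, 1, 35, 13, 17, 12, 14, 30]
i ends at 3, j ends at 2: the pointers have crossed (j < i), so scanning stops.

Swap pivot arr[0] with arr[2] to place pivot at position 2: [1, 9, 11, 35, 13, 17, 12, 14, 30]
Pivot position: 2

After partitioning with pivot 11, the array becomes [1, 9, 11, 35, 13, 17, 12, 14, 30]. The pivot is placed at index 2. All elements to the left of the pivot are <= 11, and all elements to the right are > 11.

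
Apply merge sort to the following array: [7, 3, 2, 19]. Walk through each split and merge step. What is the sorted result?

Merge sort trace:

Split: [7, 3, 2, 19] -> [7, 3] and [2, 19]
  Split: [7, 3] -> [7] and [3]
  Merge: [7] + [3] -> [3, 7]
  Split: [2, 19] -> [2] and [19]
  Merge: [2] + [19] -> [2, 19]
Merge: [3, 7] + [2, 19] -> [2, 3, 7, 19]

Final sorted array: [2, 3, 7, 19]

The merge sort proceeds by recursively splitting the array and merging sorted halves.
After all merges, the sorted array is [2, 3, 7, 19].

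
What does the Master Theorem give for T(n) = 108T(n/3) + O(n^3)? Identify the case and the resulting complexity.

Master Theorem for T(n) = 108T(n/3) + O(n^3):

a = 108, b = 3, c = 3
log_b(a) = log_3(108) = 4.2619

Case 1: c = 3 < log_3(108) = 4.2619
T(n) = O(n^(log_3 108))

For T(n) = 108T(n/3) + O(n^3): log_3(108) = 4.2619. This is Case 1 of the Master Theorem (c < log_b(a), work dominated by leaves), giving O(n^(log_3 108)).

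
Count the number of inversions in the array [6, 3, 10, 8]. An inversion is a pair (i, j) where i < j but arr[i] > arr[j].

Finding inversions in [6, 3, 10, 8]:

(0, 1): arr[0]=6 > arr[1]=3
(2, 3): arr[2]=10 > arr[3]=8

Total inversions: 2

The array has 2 inversion(s): (0,1), (2,3). Each pair (i,j) satisfies i < j and arr[i] > arr[j].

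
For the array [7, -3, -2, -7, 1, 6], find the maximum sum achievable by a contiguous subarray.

Using Kadane's algorithm on [7, -3, -2, -7, 1, 6]:

Scanning through the array:
Position 1 (value -3): max_ending_here = 4, max_so_far = 7
Position 2 (value -2): max_ending_here = 2, max_so_far = 7
Position 3 (value -7): max_ending_here = -5, max_so_far = 7
Position 4 (value 1): max_ending_here = 1, max_so_far = 7
Position 5 (value 6): max_ending_here = 7, max_so_far = 7

Maximum subarray: [7]
Maximum sum: 7

The maximum subarray is [7] with sum 7. This subarray runs from index 0 to index 0.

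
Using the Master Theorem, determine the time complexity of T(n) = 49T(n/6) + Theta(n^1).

Master Theorem for T(n) = 49T(n/6) + O(n^1):

a = 49, b = 6, c = 1
log_b(a) = log_6(49) = 2.1721

Case 1: c = 1 < log_6(49) = 2.1721
T(n) = O(n^(log_6 49))

For T(n) = 49T(n/6) + O(n^1): log_6(49) = 2.1721. This is Case 1 of the Master Theorem (c < log_b(a), work dominated by leaves), giving O(n^(log_6 49)).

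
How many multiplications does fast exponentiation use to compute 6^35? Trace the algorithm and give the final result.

Computing 6^35 by squaring (build up from 6^1; each line after the first costs one multiplication):

6^1 = 6
6^2 = (6^1)^2 = 6^2 = 36
6^4 = (6^2)^2 = 36^2 = 1296
6^8 = (6^4)^2 = 1296^2 = 1679616
6^16 = (6^8)^2 = 1679616^2 = 2821109907456
6^17 = 6 * 6^16 = 6 * 2821109907456 = 16926659444736
6^34 = (6^17)^2 = 16926659444736^2 = 286511799958070431838109696
6^35 = 6 * 6^34 = 6 * 286511799958070431838109696 = 1719070799748422591028658176

Result: 1719070799748422591028658176
Multiplications needed: 7 (7 lines after 6^1)

6^35 = 1719070799748422591028658176. Using exponentiation by squaring, this requires 7 multiplications. The key idea: if the exponent is even, square the half-power; if odd, multiply by the base once.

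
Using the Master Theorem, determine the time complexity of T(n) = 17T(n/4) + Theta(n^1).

Master Theorem for T(n) = 17T(n/4) + O(n^1):

a = 17, b = 4, c = 1
log_b(a) = log_4(17) = 2.0437

Case 1: c = 1 < log_4(17) = 2.0437
T(n) = O(n^(log_4 17))

For T(n) = 17T(n/4) + O(n^1): log_4(17) = 2.0437. This is Case 1 of the Master Theorem (c < log_b(a), work dominated by leaves), giving O(n^(log_4 17)).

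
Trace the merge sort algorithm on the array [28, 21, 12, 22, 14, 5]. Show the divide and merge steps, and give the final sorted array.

Merge sort trace:

Split: [28, 21, 12, 22, 14, 5] -> [28, 21, 12] and [22, 14, 5]
  Split: [28, 21, 12] -> [28] and [21, 12]
    Split: [21, 12] -> [21] and [12]
    Merge: [21] + [12] -> [12, 21]
  Merge: [28] + [12, 21] -> [12, 21, 28]
  Split: [22, 14, 5] -> [22] and [14, 5]
    Split: [14, 5] -> [14] and [5]
    Merge: [14] + [5] -> [5, 14]
  Merge: [22] + [5, 14] -> [5, 14, 22]
Merge: [12, 21, 28] + [5, 14, 22] -> [5, 12, 14, 21, 22, 28]

Final sorted array: [5, 12, 14, 21, 22, 28]

The merge sort proceeds by recursively splitting the array and merging sorted halves.
After all merges, the sorted array is [5, 12, 14, 21, 22, 28].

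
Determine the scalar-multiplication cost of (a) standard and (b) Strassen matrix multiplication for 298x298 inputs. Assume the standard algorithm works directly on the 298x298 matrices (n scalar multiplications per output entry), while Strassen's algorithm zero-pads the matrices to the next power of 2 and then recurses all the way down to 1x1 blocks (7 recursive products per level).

Matrix multiplication for 298x298 matrices:

Strassen's algorithm requires power-of-2 dimensions. Pad 298x298 to 512x512 (next power of 2).

Standard algorithm: 298^3 = 26463592 multiplications
Strassen's algorithm: 7^(log2(512)) = 7^9 = 40353607 multiplications
Difference: 26463592 - 40353607 = -13890015 (Strassen uses MORE here due to padding overhead — for small or just-over-power-of-2 n, padding can outweigh the per-level savings)

Standard: 26463592 multiplications (298^3). Strassen: 40353607 multiplications (7^9, after padding to 512x512). Strassen reduces 8 recursive multiplications to 7 at each level.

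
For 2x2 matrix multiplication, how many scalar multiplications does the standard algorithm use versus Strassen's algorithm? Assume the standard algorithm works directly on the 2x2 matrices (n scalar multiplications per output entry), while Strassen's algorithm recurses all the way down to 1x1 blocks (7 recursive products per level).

Matrix multiplication for 2x2 matrices:

Standard algorithm: 2^3 = 8 multiplications
Strassen's algorithm: 7^(log2(2)) = 7^1 = 7 multiplications
Savings: 8 - 7 = 1 multiplications

Standard: 8 multiplications (2^3). Strassen: 7 multiplications (7^1). Strassen reduces 8 recursive multiplications to 7 at each level.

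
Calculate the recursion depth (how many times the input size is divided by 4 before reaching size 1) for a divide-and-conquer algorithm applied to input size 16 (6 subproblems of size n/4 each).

For divide and conquer with division factor 4:

Problem sizes at each level:
Level 0: 16
Level 1: 4
Level 2: 1

The root is level 0 and the size-1 base case is level 2 (the tree spans levels 0 through 2, i.e. 3 levels counting the root), so the depth is the number of divisions: log_4(16) = 2

The recursion tree depth is log_4(16) = 2. At each level, the problem size is divided by 4, so it takes 2 divisions to reduce to a base case of size 1. The algorithm makes 6 recursive calls at each level.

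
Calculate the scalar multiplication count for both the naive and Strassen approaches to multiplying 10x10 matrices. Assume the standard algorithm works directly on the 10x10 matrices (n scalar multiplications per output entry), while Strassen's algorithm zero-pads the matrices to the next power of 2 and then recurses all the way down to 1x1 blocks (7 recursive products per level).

Matrix multiplication for 10x10 matrices:

Strassen's algorithm requires power-of-2 dimensions. Pad 10x10 to 16x16 (next power of 2).

Standard algorithm: 10^3 = 1000 multiplications
Strassen's algorithm: 7^(log2(16)) = 7^4 = 2401 multiplications
Difference: 1000 - 2401 = -1401 (Strassen uses MORE here due to padding overhead — for small or just-over-power-of-2 n, padding can outweigh the per-level savings)

Standard: 1000 multiplications (10^3). Strassen: 2401 multiplications (7^4, after padding to 16x16). Strassen reduces 8 recursive multiplications to 7 at each level.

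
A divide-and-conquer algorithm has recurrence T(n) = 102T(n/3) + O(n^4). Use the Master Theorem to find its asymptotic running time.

Master Theorem for T(n) = 102T(n/3) + O(n^4):

a = 102, b = 3, c = 4
log_b(a) = log_3(102) = 4.2098

Case 1: c = 4 < log_3(102) = 4.2098
T(n) = O(n^(log_3 102))

For T(n) = 102T(n/3) + O(n^4): log_3(102) = 4.2098. This is Case 1 of the Master Theorem (c < log_b(a), work dominated by leaves), giving O(n^(log_3 102)).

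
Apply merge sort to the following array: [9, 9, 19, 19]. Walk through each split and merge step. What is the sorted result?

Merge sort trace:

Split: [9, 9, 19, 19] -> [9, 9] and [19, 19]
  Split: [9, 9] -> [9] and [9]
  Merge: [9] + [9] -> [9, 9]
  Split: [19, 19] -> [19] and [19]
  Merge: [19] + [19] -> [19, 19]
Merge: [9, 9] + [19, 19] -> [9, 9, 19, 19]

Final sorted array: [9, 9, 19, 19]

The merge sort proceeds by recursively splitting the array and merging sorted halves.
After all merges, the sorted array is [9, 9, 19, 19].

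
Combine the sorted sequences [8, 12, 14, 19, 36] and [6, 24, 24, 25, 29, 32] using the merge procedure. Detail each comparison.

Merging process:

Compare 8 vs 6: take 6 from right. Merged: [6]
Compare 8 vs 24: take 8 from left. Merged: [6, 8]
Compare 12 vs 24: take 12 from left. Merged: [6, 8, 12]
Compare 14 vs 24: take 14 from left. Merged: [6, 8, 12, 14]
Compare 19 vs 24: take 19 from left. Merged: [6, 8, 12, 14, 19]
Compare 36 vs 24: take 24 from right. Merged: [6, 8, 12, 14, 19, 24]
Compare 36 vs 24: take 24 from right. Merged: [6, 8, 12, 14, 19, 24, 24]
Compare 36 vs 25: take 25 from right. Merged: [6, 8, 12, 14, 19, 24, 24, 25]
Compare 36 vs 29: take 29 from right. Merged: [6, 8, 12, 14, 19, 24, 24, 25, 29]
Compare 36 vs 32: take 32 from right. Merged: [6, 8, 12, 14, 19, 24, 24, 25, 29, 32]
Append remaining from left: [36]. Merged: [6, 8, 12, 14, 19, 24, 24, 25, 29, 32, 36]

Final merged array: [6, 8, 12, 14, 19, 24, 24, 25, 29, 32, 36]
Total comparisons: 10

The merged array is [6, 8, 12, 14, 19, 24, 24, 25, 29, 32, 36], requiring 10 comparisons. The merge step runs in O(n) time where n is the total number of elements.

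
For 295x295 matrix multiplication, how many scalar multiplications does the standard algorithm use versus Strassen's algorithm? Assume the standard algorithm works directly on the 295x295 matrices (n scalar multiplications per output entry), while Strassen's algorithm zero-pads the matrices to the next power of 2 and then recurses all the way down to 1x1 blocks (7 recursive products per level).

Matrix multiplication for 295x295 matrices:

Strassen's algorithm requires power-of-2 dimensions. Pad 295x295 to 512x512 (next power of 2).

Standard algorithm: 295^3 = 25672375 multiplications
Strassen's algorithm: 7^(log2(512)) = 7^9 = 40353607 multiplications
Difference: 25672375 - 40353607 = -14681232 (Strassen uses MORE here due to padding overhead — for small or just-over-power-of-2 n, padding can outweigh the per-level savings)

Standard: 25672375 multiplications (295^3). Strassen: 40353607 multiplications (7^9, after padding to 512x512). Strassen reduces 8 recursive multiplications to 7 at each level.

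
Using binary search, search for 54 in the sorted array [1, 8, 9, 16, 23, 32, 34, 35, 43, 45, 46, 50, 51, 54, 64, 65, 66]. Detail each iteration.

Binary search for 54 in [1, 8, 9, 16, 23, 32, 34, 35, 43, 45, 46, 50, 51, 54, 64, 65, 66]:

lo=0, hi=16, mid=8, arr[mid]=43 -> 43 < 54, search right half
lo=9, hi=16, mid=12, arr[mid]=51 -> 51 < 54, search right half
lo=13, hi=16, mid=14, arr[mid]=64 -> 64 > 54, search left half
lo=13, hi=13, mid=13, arr[mid]=54 -> Found target at index 13!

Binary search finds 54 at index 13 after 4 comparisons. The search repeatedly halves the search space by comparing with the middle element.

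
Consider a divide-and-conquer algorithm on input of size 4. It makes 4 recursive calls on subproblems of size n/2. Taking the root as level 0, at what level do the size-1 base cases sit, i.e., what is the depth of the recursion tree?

For divide and conquer with division factor 2:

Problem sizes at each level:
Level 0: 4
Level 1: 2
Level 2: 1

The root is level 0 and the size-1 base case is level 2 (the tree spans levels 0 through 2, i.e. 3 levels counting the root), so the depth is the number of divisions: log_2(4) = 2

The recursion tree depth is log_2(4) = 2. At each level, the problem size is divided by 2, so it takes 2 divisions to reduce to a base case of size 1. The algorithm makes 4 recursive calls at each level.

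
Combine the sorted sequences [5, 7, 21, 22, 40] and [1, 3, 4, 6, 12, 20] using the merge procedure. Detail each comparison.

Merging process:

Compare 5 vs 1: take 1 from right. Merged: [1]
Compare 5 vs 3: take 3 from right. Merged: [1, 3]
Compare 5 vs 4: take 4 from right. Merged: [1, 3, 4]
Compare 5 vs 6: take 5 from left. Merged: [1, 3, 4, 5]
Compare 7 vs 6: take 6 from right. Merged: [1, 3, 4, 5, 6]
Compare 7 vs 12: take 7 from left. Merged: [1, 3, 4, 5, 6, 7]
Compare 21 vs 12: take 12 from right. Merged: [1, 3, 4, 5, 6, 7, 12]
Compare 21 vs 20: take 20 from right. Merged: [1, 3, 4, 5, 6, 7, 12, 20]
Append remaining from left: [21, 22, 40]. Merged: [1, 3, 4, 5, 6, 7, 12, 20, 21, 22, 40]

Final merged array: [1, 3, 4, 5, 6, 7, 12, 20, 21, 22, 40]
Total comparisons: 8

The merged array is [1, 3, 4, 5, 6, 7, 12, 20, 21, 22, 40], requiring 8 comparisons. The merge step runs in O(n) time where n is the total number of elements.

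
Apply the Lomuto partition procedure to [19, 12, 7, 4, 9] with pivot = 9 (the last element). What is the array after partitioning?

Lomuto partition with pivot = 9:

Initial array: [19, 12, 7, 4, 9]

arr[0]=19 > 9: no swap
arr[1]=12 > 9: no swap
arr[2]=7 <= 9: swap with position 0, array becomes [7, 12, 19, 4, 9]
arr[3]=4 <= 9: swap with position 1, array becomes [7, 4, 19, 12, 9]

Place pivot at position 2: [7, 4, 9, 12, 19]
Pivot position: 2

After partitioning with pivot 9, the array becomes [7, 4, 9, 12, 19]. The pivot is placed at index 2. All elements to the left of the pivot are <= 9, and all elements to the right are > 9.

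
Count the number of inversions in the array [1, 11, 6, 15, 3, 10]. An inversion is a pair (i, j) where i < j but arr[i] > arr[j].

Finding inversions in [1, 11, 6, 15, 3, 10]:

(1, 2): arr[1]=11 > arr[2]=6
(1, 4): arr[1]=11 > arr[4]=3
(1, 5): arr[1]=11 > arr[5]=10
(2, 4): arr[2]=6 > arr[4]=3
(3, 4): arr[3]=15 > arr[4]=3
(3, 5): arr[3]=15 > arr[5]=10

Total inversions: 6

The array has 6 inversion(s): (1,2), (1,4), (1,5), (2,4), (3,4), (3,5). Each pair (i,j) satisfies i < j and arr[i] > arr[j].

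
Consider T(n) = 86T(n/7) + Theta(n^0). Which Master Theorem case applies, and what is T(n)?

Master Theorem for T(n) = 86T(n/7) + O(n^0):

a = 86, b = 7, c = 0
log_b(a) = log_7(86) = 2.2891

Case 1: c = 0 < log_7(86) = 2.2891
T(n) = O(n^(log_7 86))

For T(n) = 86T(n/7) + O(n^0): log_7(86) = 2.2891. This is Case 1 of the Master Theorem (c < log_b(a), work dominated by leaves), giving O(n^(log_7 86)).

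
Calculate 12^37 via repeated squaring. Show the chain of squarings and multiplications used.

Computing 12^37 by squaring (build up from 12^1; each line after the first costs one multiplication):

12^1 = 12
12^2 = (12^1)^2 = 12^2 = 144
12^4 = (12^2)^2 = 144^2 = 20736
12^8 = (12^4)^2 = 20736^2 = 429981696
12^9 = 12 * 12^8 = 12 * 429981696 = 5159780352
12^18 = (12^9)^2 = 5159780352^2 = 26623333280885243904
12^36 = (12^18)^2 = 26623333280885243904^2 = 708801874985091845381344307009569161216
12^37 = 12 * 12^36 = 12 * 708801874985091845381344307009569161216 = 8505622499821102144576131684114829934592

Result: 8505622499821102144576131684114829934592
Multiplications needed: 7 (7 lines after 12^1)

12^37 = 8505622499821102144576131684114829934592. Using exponentiation by squaring, this requires 7 multiplications. The key idea: if the exponent is even, square the half-power; if odd, multiply by the base once.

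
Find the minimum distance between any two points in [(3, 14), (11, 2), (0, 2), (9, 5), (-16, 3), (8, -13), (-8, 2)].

Computing all pairwise distances among 7 points:

d((3, 14), (11, 2)) = 14.4222
d((3, 14), (0, 2)) = 12.3693
d((3, 14), (9, 5)) = 10.8167
d((3, 14), (-16, 3)) = 21.9545
d((3, 14), (8, -13)) = 27.4591
d((3, 14), (-8, 2)) = 16.2788
d((11, 2), (0, 2)) = 11.0
d((11, 2), (9, 5)) = 3.6056 <-- minimum
d((11, 2), (-16, 3)) = 27.0185
d((11, 2), (8, -13)) = 15.2971
d((11, 2), (-8, 2)) = 19.0
d((0, 2), (9, 5)) = 9.4868
d((0, 2), (-16, 3)) = 16.0312
d((0, 2), (8, -13)) = 17.0
d((0, 2), (-8, 2)) = 8.0
d((9, 5), (-16, 3)) = 25.0799
d((9, 5), (8, -13)) = 18.0278
d((9, 5), (-8, 2)) = 17.2627
d((-16, 3), (8, -13)) = 28.8444
d((-16, 3), (-8, 2)) = 8.0623
d((8, -13), (-8, 2)) = 21.9317

Closest pair: (11, 2) and (9, 5) with distance 3.6056

The closest pair is (11, 2) and (9, 5) with Euclidean distance 3.6056. For 7 points, brute-force pairwise comparison is shown above. For large n, the divide-and-conquer algorithm (sort by x, recurse on halves, check the dividing strip) achieves O(n log n).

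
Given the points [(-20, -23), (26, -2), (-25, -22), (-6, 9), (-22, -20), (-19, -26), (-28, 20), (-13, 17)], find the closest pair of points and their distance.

Computing all pairwise distances among 8 points:

d((-20, -23), (26, -2)) = 50.5668
d((-20, -23), (-25, -22)) = 5.099
d((-20, -23), (-6, 9)) = 34.9285
d((-20, -23), (-22, -20)) = 3.6056
d((-20, -23), (-19, -26)) = 3.1623 <-- minimum
d((-20, -23), (-28, 20)) = 43.7379
d((-20, -23), (-13, 17)) = 40.6079
d((26, -2), (-25, -22)) = 54.7814
d((26, -2), (-6, 9)) = 33.8378
d((26, -2), (-22, -20)) = 51.264
d((26, -2), (-19, -26)) = 51.0
d((26, -2), (-28, 20)) = 58.3095
d((26, -2), (-13, 17)) = 43.382
d((-25, -22), (-6, 9)) = 36.3593
d((-25, -22), (-22, -20)) = 3.6056
d((-25, -22), (-19, -26)) = 7.2111
d((-25, -22), (-28, 20)) = 42.107
d((-25, -22), (-13, 17)) = 40.8044
d((-6, 9), (-22, -20)) = 33.121
d((-6, 9), (-19, -26)) = 37.3363
d((-6, 9), (-28, 20)) = 24.5967
d((-6, 9), (-13, 17)) = 10.6301
d((-22, -20), (-19, -26)) = 6.7082
d((-22, -20), (-28, 20)) = 40.4475
d((-22, -20), (-13, 17)) = 38.0789
d((-19, -26), (-28, 20)) = 46.8722
d((-19, -26), (-13, 17)) = 43.4166
d((-28, 20), (-13, 17)) = 15.2971

Closest pair: (-20, -23) and (-19, -26) with distance 3.1623

The closest pair is (-20, -23) and (-19, -26) with Euclidean distance 3.1623. For 8 points, brute-force pairwise comparison is shown above. For large n, the divide-and-conquer algorithm (sort by x, recurse on halves, check the dividing strip) achieves O(n log n).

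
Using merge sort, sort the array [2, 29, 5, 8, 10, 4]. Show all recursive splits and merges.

Merge sort trace:

Split: [2, 29, 5, 8, 10, 4] -> [2, 29, 5] and [8, 10, 4]
  Split: [2, 29, 5] -> [2] and [29, 5]
    Split: [29, 5] -> [29] and [5]
    Merge: [29] + [5] -> [5, 29]
  Merge: [2] + [5, 29] -> [2, 5, 29]
  Split: [8, 10, 4] -> [8] and [10, 4]
    Split: [10, 4] -> [10] and [4]
    Merge: [10] + [4] -> [4, 10]
  Merge: [8] + [4, 10] -> [4, 8, 10]
Merge: [2, 5, 29] + [4, 8, 10] -> [2, 4, 5, 8, 10, 29]

Final sorted array: [2, 4, 5, 8, 10, 29]

The merge sort proceeds by recursively splitting the array and merging sorted halves.
After all merges, the sorted array is [2, 4, 5, 8, 10, 29].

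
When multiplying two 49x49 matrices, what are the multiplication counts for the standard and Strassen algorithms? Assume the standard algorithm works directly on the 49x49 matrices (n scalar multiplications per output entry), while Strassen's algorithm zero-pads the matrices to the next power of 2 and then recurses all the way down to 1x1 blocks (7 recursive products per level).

Matrix multiplication for 49x49 matrices:

Strassen's algorithm requires power-of-2 dimensions. Pad 49x49 to 64x64 (next power of 2).

Standard algorithm: 49^3 = 117649 multiplications
Strassen's algorithm: 7^(log2(64)) = 7^6 = 117649 multiplications
Savings: 117649 - 117649 = 0 multiplications

Standard: 117649 multiplications (49^3). Strassen: 117649 multiplications (7^6, after padding to 64x64). Strassen reduces 8 recursive multiplications to 7 at each level.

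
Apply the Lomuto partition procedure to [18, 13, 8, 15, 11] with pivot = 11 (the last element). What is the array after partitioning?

Lomuto partition with pivot = 11:

Initial array: [18, 13, 8, 15, 11]

arr[0]=18 > 11: no swap
arr[1]=13 > 11: no swap
arr[2]=8 <= 11: swap with position 0, array becomes [8, 13, 18, 15, 11]
arr[3]=15 > 11: no swap

Place pivot at position 1: [8, 11, 18, 15, 13]
Pivot position: 1

After partitioning with pivot 11, the array becomes [8, 11, 18, 15, 13]. The pivot is placed at index 1. All elements to the left of the pivot are <= 11, and all elements to the right are > 11.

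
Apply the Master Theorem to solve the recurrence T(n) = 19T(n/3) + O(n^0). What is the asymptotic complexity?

Master Theorem for T(n) = 19T(n/3) + O(n^0):

a = 19, b = 3, c = 0
log_b(a) = log_3(19) = 2.6801

Case 1: c = 0 < log_3(19) = 2.6801
T(n) = O(n^(log_3 19))

For T(n) = 19T(n/3) + O(n^0): log_3(19) = 2.6801. This is Case 1 of the Master Theorem (c < log_b(a), work dominated by leaves), giving O(n^(log_3 19)).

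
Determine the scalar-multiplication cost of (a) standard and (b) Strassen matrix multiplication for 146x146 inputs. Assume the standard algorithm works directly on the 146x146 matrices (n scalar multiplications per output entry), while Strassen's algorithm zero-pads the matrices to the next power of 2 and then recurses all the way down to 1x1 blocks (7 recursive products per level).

Matrix multiplication for 146x146 matrices:

Strassen's algorithm requires power-of-2 dimensions. Pad 146x146 to 256x256 (next power of 2).

Standard algorithm: 146^3 = 3112136 multiplications
Strassen's algorithm: 7^(log2(256)) = 7^8 = 5764801 multiplications
Difference: 3112136 - 5764801 = -2652665 (Strassen uses MORE here due to padding overhead — for small or just-over-power-of-2 n, padding can outweigh the per-level savings)

Standard: 3112136 multiplications (146^3). Strassen: 5764801 multiplications (7^8, after padding to 256x256). Strassen reduces 8 recursive multiplications to 7 at each level.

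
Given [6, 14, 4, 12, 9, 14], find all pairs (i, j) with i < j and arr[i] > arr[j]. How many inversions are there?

Finding inversions in [6, 14, 4, 12, 9, 14]:

(0, 2): arr[0]=6 > arr[2]=4
(1, 2): arr[1]=14 > arr[2]=4
(1, 3): arr[1]=14 > arr[3]=12
(1, 4): arr[1]=14 > arr[4]=9
(3, 4): arr[3]=12 > arr[4]=9

Total inversions: 5

The array has 5 inversion(s): (0,2), (1,2), (1,3), (1,4), (3,4). Each pair (i,j) satisfies i < j and arr[i] > arr[j].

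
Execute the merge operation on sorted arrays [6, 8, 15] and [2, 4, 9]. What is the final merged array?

Merging process:

Compare 6 vs 2: take 2 from right. Merged: [2]
Compare 6 vs 4: take 4 from right. Merged: [2, 4]
Compare 6 vs 9: take 6 from left. Merged: [2, 4, 6]
Compare 8 vs 9: take 8 from left. Merged: [2, 4, 6, 8]
Compare 15 vs 9: take 9 from right. Merged: [2, 4, 6, 8, 9]
Append remaining from left: [15]. Merged: [2, 4, 6, 8, 9, 15]

Final merged array: [2, 4, 6, 8, 9, 15]
Total comparisons: 5

The merged array is [2, 4, 6, 8, 9, 15], requiring 5 comparisons. The merge step runs in O(n) time where n is the total number of elements.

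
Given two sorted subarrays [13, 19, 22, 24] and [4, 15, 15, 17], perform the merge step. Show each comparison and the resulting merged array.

Merging process:

Compare 13 vs 4: take 4 from right. Merged: [4]
Compare 13 vs 15: take 13 from left. Merged: [4, 13]
Compare 19 vs 15: take 15 from right. Merged: [4, 13, 15]
Compare 19 vs 15: take 15 from right. Merged: [4, 13, 15, 15]
Compare 19 vs 17: take 17 from right. Merged: [4, 13, 15, 15, 17]
Append remaining from left: [19, 22, 24]. Merged: [4, 13, 15, 15, 17, 19, 22, 24]

Final merged array: [4, 13, 15, 15, 17, 19, 22, 24]
Total comparisons: 5

The merged array is [4, 13, 15, 15, 17, 19, 22, 24], requiring 5 comparisons. The merge step runs in O(n) time where n is the total number of elements.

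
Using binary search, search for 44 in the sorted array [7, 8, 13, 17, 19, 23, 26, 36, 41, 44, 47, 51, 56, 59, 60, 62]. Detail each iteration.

Binary search for 44 in [7, 8, 13, 17, 19, 23, 26, 36, 41, 44, 47, 51, 56, 59, 60, 62]:

lo=0, hi=15, mid=7, arr[mid]=36 -> 36 < 44, search right half
lo=8, hi=15, mid=11, arr[mid]=51 -> 51 > 44, search left half
lo=8, hi=10, mid=9, arr[mid]=44 -> Found target at index 9!

Binary search finds 44 at index 9 after 3 comparisons. The search repeatedly halves the search space by comparing with the middle element.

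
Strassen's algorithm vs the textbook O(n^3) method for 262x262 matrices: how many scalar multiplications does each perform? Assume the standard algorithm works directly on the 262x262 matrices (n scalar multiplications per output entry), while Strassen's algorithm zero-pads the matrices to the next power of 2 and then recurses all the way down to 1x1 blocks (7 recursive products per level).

Matrix multiplication for 262x262 matrices:

Strassen's algorithm requires power-of-2 dimensions. Pad 262x262 to 512x512 (next power of 2).

Standard algorithm: 262^3 = 17984728 multiplications
Strassen's algorithm: 7^(log2(512)) = 7^9 = 40353607 multiplications
Difference: 17984728 - 40353607 = -22368879 (Strassen uses MORE here due to padding overhead — for small or just-over-power-of-2 n, padding can outweigh the per-level savings)

Standard: 17984728 multiplications (262^3). Strassen: 40353607 multiplications (7^9, after padding to 512x512). Strassen reduces 8 recursive multiplications to 7 at each level.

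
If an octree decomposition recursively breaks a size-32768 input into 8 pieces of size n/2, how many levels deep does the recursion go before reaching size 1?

For divide and conquer with division factor 2:

Problem sizes at each level:
Level 0: 32768
Level 1: 16384
Level 2: 8192
Level 3: 4096
Level 4: 2048
Level 5: 1024
Level 6: 512
Level 7: 256
Level 8: 128
Level 9: 64
Level 10: 32
Level 11: 16
Level 12: 8
Level 13: 4
Level 14: 2
Level 15: 1

The root is level 0 and the size-1 base case is level 15 (the tree spans levels 0 through 15, i.e. 16 levels counting the root), so the depth is the number of divisions: log_2(32768) = 15

The recursion tree depth is log_2(32768) = 15. At each level, the problem size is divided by 2, so it takes 15 divisions to reduce to a base case of size 1. The algorithm makes 8 recursive calls at each level.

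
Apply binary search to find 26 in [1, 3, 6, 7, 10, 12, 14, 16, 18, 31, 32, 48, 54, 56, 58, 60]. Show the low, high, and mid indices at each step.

Binary search for 26 in [1, 3, 6, 7, 10, 12, 14, 16, 18, 31, 32, 48, 54, 56, 58, 60]:

lo=0, hi=15, mid=7, arr[mid]=16 -> 16 < 26, search right half
lo=8, hi=15, mid=11, arr[mid]=48 -> 48 > 26, search left half
lo=8, hi=10, mid=9, arr[mid]=31 -> 31 > 26, search left half
lo=8, hi=8, mid=8, arr[mid]=18 -> 18 < 26, search right half
lo=9 > hi=8, target 26 not found

Binary search determines that 26 is not in the array after 4 comparisons. The search space was exhausted without finding the target.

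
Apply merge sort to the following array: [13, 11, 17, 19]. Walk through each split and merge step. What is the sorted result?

Merge sort trace:

Split: [13, 11, 17, 19] -> [13, 11] and [17, 19]
  Split: [13, 11] -> [13] and [11]
  Merge: [13] + [11] -> [11, 13]
  Split: [17, 19] -> [17] and [19]
  Merge: [17] + [19] -> [17, 19]
Merge: [11, 13] + [17, 19] -> [11, 13, 17, 19]

Final sorted array: [11, 13, 17, 19]

The merge sort proceeds by recursively splitting the array and merging sorted halves.
After all merges, the sorted array is [11, 13, 17, 19].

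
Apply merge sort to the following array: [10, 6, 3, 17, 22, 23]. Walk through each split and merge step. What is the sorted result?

Merge sort trace:

Split: [10, 6, 3, 17, 22, 23] -> [10, 6, 3] and [17, 22, 23]
  Split: [10, 6, 3] -> [10] and [6, 3]
    Split: [6, 3] -> [6] and [3]
    Merge: [6] + [3] -> [3, 6]
  Merge: [10] + [3, 6] -> [3, 6, 10]
  Split: [17, 22, 23] -> [17] and [22, 23]
    Split: [22, 23] -> [22] and [23]
    Merge: [22] + [23] -> [22, 23]
  Merge: [17] + [22, 23] -> [17, 22, 23]
Merge: [3, 6, 10] + [17, 22, 23] -> [3, 6, 10, 17, 22, 23]

Final sorted array: [3, 6, 10, 17, 22, 23]

The merge sort proceeds by recursively splitting the array and merging sorted halves.
After all merges, the sorted array is [3, 6, 10, 17, 22, 23].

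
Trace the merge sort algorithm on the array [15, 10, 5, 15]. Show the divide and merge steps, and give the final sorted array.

Merge sort trace:

Split: [15, 10, 5, 15] -> [15, 10] and [5, 15]
  Split: [15, 10] -> [15] and [10]
  Merge: [15] + [10] -> [10, 15]
  Split: [5, 15] -> [5] and [15]
  Merge: [5] + [15] -> [5, 15]
Merge: [10, 15] + [5, 15] -> [5, 10, 15, 15]

Final sorted array: [5, 10, 15, 15]

The merge sort proceeds by recursively splitting the array and merging sorted halves.
After all merges, the sorted array is [5, 10, 15, 15].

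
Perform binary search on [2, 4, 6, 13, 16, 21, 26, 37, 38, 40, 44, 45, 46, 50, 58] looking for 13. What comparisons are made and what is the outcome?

Binary search for 13 in [2, 4, 6, 13, 16, 21, 26, 37, 38, 40, 44, 45, 46, 50, 58]:

lo=0, hi=14, mid=7, arr[mid]=37 -> 37 > 13, search left half
lo=0, hi=6, mid=3, arr[mid]=13 -> Found target at index 3!

Binary search finds 13 at index 3 after 2 comparisons. The search repeatedly halves the search space by comparing with the middle element.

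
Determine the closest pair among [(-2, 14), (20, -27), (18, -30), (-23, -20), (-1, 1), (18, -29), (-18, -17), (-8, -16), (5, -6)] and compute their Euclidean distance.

Computing all pairwise distances among 9 points:

d((-2, 14), (20, -27)) = 46.5296
d((-2, 14), (18, -30)) = 48.3322
d((-2, 14), (-23, -20)) = 39.9625
d((-2, 14), (-1, 1)) = 13.0384
d((-2, 14), (18, -29)) = 47.4236
d((-2, 14), (-18, -17)) = 34.8855
d((-2, 14), (-8, -16)) = 30.5941
d((-2, 14), (5, -6)) = 21.1896
d((20, -27), (18, -30)) = 3.6056
d((20, -27), (-23, -20)) = 43.566
d((20, -27), (-1, 1)) = 35.0
d((20, -27), (18, -29)) = 2.8284
d((20, -27), (-18, -17)) = 39.2938
d((20, -27), (-8, -16)) = 30.0832
d((20, -27), (5, -6)) = 25.807
d((18, -30), (-23, -20)) = 42.2019
d((18, -30), (-1, 1)) = 36.3593
d((18, -30), (18, -29)) = 1.0 <-- minimum
d((18, -30), (-18, -17)) = 38.2753
d((18, -30), (-8, -16)) = 29.5296
d((18, -30), (5, -6)) = 27.2947
d((-23, -20), (-1, 1)) = 30.4138
d((-23, -20), (18, -29)) = 41.9762
d((-23, -20), (-18, -17)) = 5.831
d((-23, -20), (-8, -16)) = 15.5242
d((-23, -20), (5, -6)) = 31.305
d((-1, 1), (18, -29)) = 35.5106
d((-1, 1), (-18, -17)) = 24.7588
d((-1, 1), (-8, -16)) = 18.3848
d((-1, 1), (5, -6)) = 9.2195
d((18, -29), (-18, -17)) = 37.9473
d((18, -29), (-8, -16)) = 29.0689
d((18, -29), (5, -6)) = 26.4197
d((-18, -17), (-8, -16)) = 10.0499
d((-18, -17), (5, -6)) = 25.4951
d((-8, -16), (5, -6)) = 16.4012

Closest pair: (18, -30) and (18, -29) with distance 1.0

The closest pair is (18, -30) and (18, -29) with Euclidean distance 1.0. For 9 points, brute-force pairwise comparison is shown above. For large n, the divide-and-conquer algorithm (sort by x, recurse on halves, check the dividing strip) achieves O(n log n).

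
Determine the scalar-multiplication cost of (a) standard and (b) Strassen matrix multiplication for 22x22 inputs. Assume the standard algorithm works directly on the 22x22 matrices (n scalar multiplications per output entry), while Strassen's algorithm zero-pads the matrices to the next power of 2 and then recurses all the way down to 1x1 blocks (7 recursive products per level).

Matrix multiplication for 22x22 matrices:

Strassen's algorithm requires power-of-2 dimensions. Pad 22x22 to 32x32 (next power of 2).

Standard algorithm: 22^3 = 10648 multiplications
Strassen's algorithm: 7^(log2(32)) = 7^5 = 16807 multiplications
Difference: 10648 - 16807 = -6159 (Strassen uses MORE here due to padding overhead — for small or just-over-power-of-2 n, padding can outweigh the per-level savings)

Standard: 10648 multiplications (22^3). Strassen: 16807 multiplications (7^5, after padding to 32x32). Strassen reduces 8 recursive multiplications to 7 at each level.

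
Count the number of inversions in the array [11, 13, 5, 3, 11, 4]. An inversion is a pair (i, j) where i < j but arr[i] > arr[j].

Finding inversions in [11, 13, 5, 3, 11, 4]:

(0, 2): arr[0]=11 > arr[2]=5
(0, 3): arr[0]=11 > arr[3]=3
(0, 5): arr[0]=11 > arr[5]=4
(1, 2): arr[1]=13 > arr[2]=5
(1, 3): arr[1]=13 > arr[3]=3
(1, 4): arr[1]=13 > arr[4]=11
(1, 5): arr[1]=13 > arr[5]=4
(2, 3): arr[2]=5 > arr[3]=3
(2, 5): arr[2]=5 > arr[5]=4
(4, 5): arr[4]=11 > arr[5]=4

Total inversions: 10

The array has 10 inversion(s): (0,2), (0,3), (0,5), (1,2), (1,3), (1,4), (1,5), (2,3), (2,5), (4,5). Each pair (i,j) satisfies i < j and arr[i] > arr[j].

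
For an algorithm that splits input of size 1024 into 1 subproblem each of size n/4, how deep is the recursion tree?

For divide and conquer with division factor 4:

Problem sizes at each level:
Level 0: 1024
Level 1: 256
Level 2: 64
Level 3: 16
Level 4: 4
Level 5: 1

The root is level 0 and the size-1 base case is level 5 (the tree spans levels 0 through 5, i.e. 6 levels counting the root), so the depth is the number of divisions: log_4(1024) = 5

The recursion tree depth is log_4(1024) = 5. At each level, the problem size is divided by 4, so it takes 5 divisions to reduce to a base case of size 1. The algorithm makes 1 recursive call at each level.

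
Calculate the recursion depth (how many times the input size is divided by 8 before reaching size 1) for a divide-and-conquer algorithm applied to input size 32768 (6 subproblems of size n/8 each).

For divide and conquer with division factor 8:

Problem sizes at each level:
Level 0: 32768
Level 1: 4096
Level 2: 512
Level 3: 64
Level 4: 8
Level 5: 1

The root is level 0 and the size-1 base case is level 5 (the tree spans levels 0 through 5, i.e. 6 levels counting the root), so the depth is the number of divisions: log_8(32768) = 5

The recursion tree depth is log_8(32768) = 5. At each level, the problem size is divided by 8, so it takes 5 divisions to reduce to a base case of size 1. The algorithm makes 6 recursive calls at each level.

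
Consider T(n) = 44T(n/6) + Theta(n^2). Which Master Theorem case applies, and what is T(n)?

Master Theorem for T(n) = 44T(n/6) + O(n^2):

a = 44, b = 6, c = 2
log_b(a) = log_6(44) = 2.1120

Case 1: c = 2 < log_6(44) = 2.1120
T(n) = O(n^(log_6 44))

For T(n) = 44T(n/6) + O(n^2): log_6(44) = 2.1120. This is Case 1 of the Master Theorem (c < log_b(a), work dominated by leaves), giving O(n^(log_6 44)).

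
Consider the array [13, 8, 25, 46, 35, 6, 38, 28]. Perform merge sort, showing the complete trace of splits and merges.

Merge sort trace:

Split: [13, 8, 25, 46, 35, 6, 38, 28] -> [13, 8, 25, 46] and [35, 6, 38, 28]
  Split: [13, 8, 25, 46] -> [13, 8] and [25, 46]
    Split: [13, 8] -> [13] and [8]
    Merge: [13] + [8] -> [8, 13]
    Split: [25, 46] -> [25] and [46]
    Merge: [25] + [46] -> [25, 46]
  Merge: [8, 13] + [25, 46] -> [8, 13, 25, 46]
  Split: [35, 6, 38, 28] -> [35, 6] and [38, 28]
    Split: [35, 6] -> [35] and [6]
    Merge: [35] + [6] -> [6, 35]
    Split: [38, 28] -> [38] and [28]
    Merge: [38] + [28] -> [28, 38]
  Merge: [6, 35] + [28, 38] -> [6, 28, 35, 38]
Merge: [8, 13, 25, 46] + [6, 28, 35, 38] -> [6, 8, 13, 25, 28, 35, 38, 46]

Final sorted array: [6, 8, 13, 25, 28, 35, 38, 46]

The merge sort proceeds by recursively splitting the array and merging sorted halves.
After all merges, the sorted array is [6, 8, 13, 25, 28, 35, 38, 46].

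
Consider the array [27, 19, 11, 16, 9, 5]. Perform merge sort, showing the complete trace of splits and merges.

Merge sort trace:

Split: [27, 19, 11, 16, 9, 5] -> [27, 19, 11] and [16, 9, 5]
  Split: [27, 19, 11] -> [27] and [19, 11]
    Split: [19, 11] -> [19] and [11]
    Merge: [19] + [11] -> [11, 19]
  Merge: [27] + [11, 19] -> [11, 19, 27]
  Split: [16, 9, 5] -> [16] and [9, 5]
    Split: [9, 5] -> [9] and [5]
    Merge: [9] + [5] -> [5, 9]
  Merge: [16] + [5, 9] -> [5, 9, 16]
Merge: [11, 19, 27] + [5, 9, 16] -> [5, 9, 11, 16, 19, 27]

Final sorted array: [5, 9, 11, 16, 19, 27]

The merge sort proceeds by recursively splitting the array and merging sorted halves.
After all merges, the sorted array is [5, 9, 11, 16, 19, 27].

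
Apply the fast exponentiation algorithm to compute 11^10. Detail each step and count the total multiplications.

Computing 11^10 by squaring (build up from 11^1; each line after the first costs one multiplication):

11^1 = 11
11^2 = (11^1)^2 = 11^2 = 121
11^4 = (11^2)^2 = 121^2 = 14641
11^5 = 11 * 11^4 = 11 * 14641 = 161051
11^10 = (11^5)^2 = 161051^2 = 25937424601

Result: 25937424601
Multiplications needed: 4 (4 lines after 11^1)

11^10 = 25937424601. Using exponentiation by squaring, this requires 4 multiplications. The key idea: if the exponent is even, square the half-power; if odd, multiply by the base once.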